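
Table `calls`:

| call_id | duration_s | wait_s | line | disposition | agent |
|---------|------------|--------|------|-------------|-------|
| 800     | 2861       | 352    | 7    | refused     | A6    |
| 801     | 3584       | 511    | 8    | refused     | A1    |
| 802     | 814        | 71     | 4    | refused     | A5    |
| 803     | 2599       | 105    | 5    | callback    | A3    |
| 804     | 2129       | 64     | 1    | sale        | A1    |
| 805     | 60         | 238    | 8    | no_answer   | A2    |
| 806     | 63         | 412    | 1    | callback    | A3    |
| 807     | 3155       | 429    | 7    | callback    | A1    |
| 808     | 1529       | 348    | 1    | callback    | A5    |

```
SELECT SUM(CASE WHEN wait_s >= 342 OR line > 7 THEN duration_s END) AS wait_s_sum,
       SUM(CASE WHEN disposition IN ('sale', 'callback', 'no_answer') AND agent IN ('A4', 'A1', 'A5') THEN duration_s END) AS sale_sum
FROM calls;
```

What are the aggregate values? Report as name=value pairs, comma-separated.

[wait_s_sum: wait_s >= 342 OR line > 7]
call_id=800: ✓ → 2861
call_id=801: ✓ → 3584
call_id=802: ✗
call_id=803: ✗
call_id=804: ✗
call_id=805: ✓ → 60
call_id=806: ✓ → 63
call_id=807: ✓ → 3155
call_id=808: ✓ → 1529
wait_s_sum = 2861 + 3584 + 60 + 63 + 3155 + 1529 = 11252
—
[sale_sum: disposition IN ('sale', 'callback', 'no_answer') AND agent IN ('A4', 'A1', 'A5')]
call_id=800: ✗
call_id=801: ✗
call_id=802: ✗
call_id=803: ✗
call_id=804: ✓ → 2129
call_id=805: ✗
call_id=806: ✗
call_id=807: ✓ → 3155
call_id=808: ✓ → 1529
sale_sum = 2129 + 3155 + 1529 = 6813

wait_s_sum=11252, sale_sum=6813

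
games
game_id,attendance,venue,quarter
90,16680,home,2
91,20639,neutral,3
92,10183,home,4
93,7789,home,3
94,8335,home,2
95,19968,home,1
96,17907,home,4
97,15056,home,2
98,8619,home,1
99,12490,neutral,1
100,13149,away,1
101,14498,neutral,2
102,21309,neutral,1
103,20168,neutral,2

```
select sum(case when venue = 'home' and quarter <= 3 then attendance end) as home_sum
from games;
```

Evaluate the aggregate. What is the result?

game_id=90: ✓ → 16680
game_id=91: ✗
game_id=92: ✗
game_id=93: ✓ → 7789
game_id=94: ✓ → 8335
game_id=95: ✓ → 19968
game_id=96: ✗
game_id=97: ✓ → 15056
game_id=98: ✓ → 8619
game_id=99: ✗
game_id=100: ✗
game_id=101: ✗
game_id=102: ✗
game_id=103: ✗
home_sum = 16680 + 7789 + 8335 + 19968 + 15056 + 8619 = 76447

76447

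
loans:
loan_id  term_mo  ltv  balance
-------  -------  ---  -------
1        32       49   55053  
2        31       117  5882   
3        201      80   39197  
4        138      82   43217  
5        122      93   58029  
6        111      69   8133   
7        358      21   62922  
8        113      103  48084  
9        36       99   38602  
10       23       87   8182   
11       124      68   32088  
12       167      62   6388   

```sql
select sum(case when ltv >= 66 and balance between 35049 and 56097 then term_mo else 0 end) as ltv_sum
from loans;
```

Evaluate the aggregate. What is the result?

488

loan_id=1: ✗
loan_id=2: ✗
loan_id=3: ✓ → 201
loan_id=4: ✓ → 138
loan_id=5: ✗
loan_id=6: ✗
loan_id=7: ✗
loan_id=8: ✓ → 113
loan_id=9: ✓ → 36
loan_id=10: ✗
loan_id=11: ✗
loan_id=12: ✗
ltv_sum = 201 + 138 + 113 + 36 = 488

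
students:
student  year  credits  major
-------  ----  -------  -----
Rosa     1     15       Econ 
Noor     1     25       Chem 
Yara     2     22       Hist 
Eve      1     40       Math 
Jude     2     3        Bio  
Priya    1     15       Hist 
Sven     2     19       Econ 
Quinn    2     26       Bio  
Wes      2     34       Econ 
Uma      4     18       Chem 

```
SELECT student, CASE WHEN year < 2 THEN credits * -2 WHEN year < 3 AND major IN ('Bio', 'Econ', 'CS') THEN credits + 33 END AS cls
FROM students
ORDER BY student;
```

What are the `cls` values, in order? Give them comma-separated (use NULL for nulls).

student=Eve: year < 2 → -80
student=Jude: year < 3 AND major IN ('Bio', 'Econ', 'CS') → 36
student=Noor: year < 2 → -50
student=Priya: year < 2 → -30
student=Quinn: year < 3 AND major IN ('Bio', 'Econ', 'CS') → 59
student=Rosa: year < 2 → -30
student=Sven: year < 3 AND major IN ('Bio', 'Econ', 'CS') → 52
student=Uma: (no match → NULL) → NULL
student=Wes: year < 3 AND major IN ('Bio', 'Econ', 'CS') → 67
student=Yara: (no match → NULL) → NULL

-80, 36, -50, -30, 59, -30, 52, NULL, 67, NULL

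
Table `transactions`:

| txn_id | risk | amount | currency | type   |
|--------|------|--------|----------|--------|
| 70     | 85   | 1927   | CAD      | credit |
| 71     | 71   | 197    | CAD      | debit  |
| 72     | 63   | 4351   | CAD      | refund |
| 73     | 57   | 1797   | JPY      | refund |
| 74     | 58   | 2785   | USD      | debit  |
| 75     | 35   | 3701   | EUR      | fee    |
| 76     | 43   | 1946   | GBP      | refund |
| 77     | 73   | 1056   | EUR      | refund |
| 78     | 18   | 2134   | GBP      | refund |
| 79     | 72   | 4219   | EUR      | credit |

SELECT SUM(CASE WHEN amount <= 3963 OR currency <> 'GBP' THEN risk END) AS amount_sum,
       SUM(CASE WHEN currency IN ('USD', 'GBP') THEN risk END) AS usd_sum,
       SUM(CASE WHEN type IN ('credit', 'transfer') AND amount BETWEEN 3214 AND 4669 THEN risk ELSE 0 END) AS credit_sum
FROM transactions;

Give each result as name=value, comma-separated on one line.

[amount_sum: amount <= 3963 OR currency <> 'GBP']
txn_id=70: ✓ → 85
txn_id=71: ✓ → 71
txn_id=72: ✓ → 63
txn_id=73: ✓ → 57
txn_id=74: ✓ → 58
txn_id=75: ✓ → 35
txn_id=76: ✓ → 43
txn_id=77: ✓ → 73
txn_id=78: ✓ → 18
txn_id=79: ✓ → 72
amount_sum = 85 + 71 + 63 + 57 + 58 + 35 + 43 + 73 + 18 + 72 = 575
—
[usd_sum: currency IN ('USD', 'GBP')]
txn_id=70: ✗
txn_id=71: ✗
txn_id=72: ✗
txn_id=73: ✗
txn_id=74: ✓ → 58
txn_id=75: ✗
txn_id=76: ✓ → 43
txn_id=77: ✗
txn_id=78: ✓ → 18
txn_id=79: ✗
usd_sum = 58 + 43 + 18 = 119
—
[credit_sum: type IN ('credit', 'transfer') AND amount BETWEEN 3214 AND 4669]
txn_id=70: ✗
txn_id=71: ✗
txn_id=72: ✗
txn_id=73: ✗
txn_id=74: ✗
txn_id=75: ✗
txn_id=76: ✗
txn_id=77: ✗
txn_id=78: ✗
txn_id=79: ✓ → 72
credit_sum = 72

amount_sum=575, usd_sum=119, credit_sum=72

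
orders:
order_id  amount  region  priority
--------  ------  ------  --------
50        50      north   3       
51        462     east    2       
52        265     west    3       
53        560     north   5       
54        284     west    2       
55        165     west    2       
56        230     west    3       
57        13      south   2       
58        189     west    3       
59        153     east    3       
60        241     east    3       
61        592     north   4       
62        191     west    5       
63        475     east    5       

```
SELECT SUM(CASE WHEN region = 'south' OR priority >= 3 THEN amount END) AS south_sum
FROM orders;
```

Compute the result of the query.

2959

order_id=50: ✓ → 50
order_id=51: ✗
order_id=52: ✓ → 265
order_id=53: ✓ → 560
order_id=54: ✗
order_id=55: ✗
order_id=56: ✓ → 230
order_id=57: ✓ → 13
order_id=58: ✓ → 189
order_id=59: ✓ → 153
order_id=60: ✓ → 241
order_id=61: ✓ → 592
order_id=62: ✓ → 191
order_id=63: ✓ → 475
south_sum = 50 + 265 + 560 + 230 + 13 + 189 + 153 + 241 + 592 + 191 + 475 = 2959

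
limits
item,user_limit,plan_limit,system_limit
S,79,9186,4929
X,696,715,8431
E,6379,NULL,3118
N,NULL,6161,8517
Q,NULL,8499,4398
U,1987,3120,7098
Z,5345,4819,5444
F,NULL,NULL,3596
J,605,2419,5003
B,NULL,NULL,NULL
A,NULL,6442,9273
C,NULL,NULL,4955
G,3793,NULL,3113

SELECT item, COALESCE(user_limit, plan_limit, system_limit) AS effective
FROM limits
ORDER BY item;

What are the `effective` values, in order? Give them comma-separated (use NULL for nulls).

6442, NULL, 4955, 6379, 3596, 3793, 605, 6161, 8499, 79, 1987, 696, 5345

item=A: user_limit=NULL, plan_limit=6442 → 6442
item=B: user_limit=NULL, plan_limit=NULL, system_limit=NULL (all NULL) → NULL
item=C: user_limit=NULL, plan_limit=NULL, system_limit=4955 → 4955
item=E: user_limit=6379 → 6379
item=F: user_limit=NULL, plan_limit=NULL, system_limit=3596 → 3596
item=G: user_limit=3793 → 3793
item=J: user_limit=605 → 605
item=N: user_limit=NULL, plan_limit=6161 → 6161
item=Q: user_limit=NULL, plan_limit=8499 → 8499
item=S: user_limit=79 → 79
item=U: user_limit=1987 → 1987
item=X: user_limit=696 → 696
item=Z: user_limit=5345 → 5345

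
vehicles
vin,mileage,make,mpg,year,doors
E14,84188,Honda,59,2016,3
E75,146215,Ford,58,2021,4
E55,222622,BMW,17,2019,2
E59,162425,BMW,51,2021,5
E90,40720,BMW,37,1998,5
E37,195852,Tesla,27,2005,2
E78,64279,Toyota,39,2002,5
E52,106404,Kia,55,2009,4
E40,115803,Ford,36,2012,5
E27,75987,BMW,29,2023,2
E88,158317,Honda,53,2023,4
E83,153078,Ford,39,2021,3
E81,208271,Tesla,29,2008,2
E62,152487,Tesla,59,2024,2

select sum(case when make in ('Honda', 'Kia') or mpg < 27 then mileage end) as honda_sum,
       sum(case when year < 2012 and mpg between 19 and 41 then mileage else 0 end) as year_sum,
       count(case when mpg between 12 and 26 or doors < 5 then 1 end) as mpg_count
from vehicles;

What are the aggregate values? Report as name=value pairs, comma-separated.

[honda_sum: make in ('Honda', 'Kia') or mpg < 27]
vin=E14: ✓ → 84188
vin=E75: ✗
vin=E55: ✓ → 222622
vin=E59: ✗
vin=E90: ✗
vin=E37: ✗
vin=E78: ✗
vin=E52: ✓ → 106404
vin=E40: ✗
vin=E27: ✗
vin=E88: ✓ → 158317
vin=E83: ✗
vin=E81: ✗
vin=E62: ✗
honda_sum = 84188 + 222622 + 106404 + 158317 = 571531
—
[year_sum: year < 2012 and mpg between 19 and 41]
vin=E14: ✗
vin=E75: ✗
vin=E55: ✗
vin=E59: ✗
vin=E90: ✓ → 40720
vin=E37: ✓ → 195852
vin=E78: ✓ → 64279
vin=E52: ✗
vin=E40: ✗
vin=E27: ✗
vin=E88: ✗
vin=E83: ✗
vin=E81: ✓ → 208271
vin=E62: ✗
year_sum = 40720 + 195852 + 64279 + 208271 = 509122
—
[mpg_count: mpg between 12 and 26 or doors < 5]
vin=E14: ✓ → 1
vin=E75: ✓ → 1
vin=E55: ✓ → 1
vin=E59: ✗
vin=E90: ✗
vin=E37: ✓ → 1
vin=E78: ✗
vin=E52: ✓ → 1
vin=E40: ✗
vin=E27: ✓ → 1
vin=E88: ✓ → 1
vin=E83: ✓ → 1
vin=E81: ✓ → 1
vin=E62: ✓ → 1
mpg_count = COUNT(1, 1, 1, 1, 1, 1, 1, 1, 1, 1) = 10

honda_sum=571531, year_sum=509122, mpg_count=10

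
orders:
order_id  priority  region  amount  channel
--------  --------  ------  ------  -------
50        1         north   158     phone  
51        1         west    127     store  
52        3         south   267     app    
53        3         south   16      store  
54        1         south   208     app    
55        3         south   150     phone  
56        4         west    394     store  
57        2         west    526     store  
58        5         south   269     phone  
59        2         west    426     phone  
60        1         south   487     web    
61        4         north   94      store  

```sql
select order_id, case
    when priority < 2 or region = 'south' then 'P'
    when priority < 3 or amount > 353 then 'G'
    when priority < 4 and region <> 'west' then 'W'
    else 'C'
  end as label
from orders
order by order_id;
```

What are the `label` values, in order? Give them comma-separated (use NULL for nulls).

order_id=50: priority < 2 or region = 'south' → P
order_id=51: priority < 2 or region = 'south' → P
order_id=52: priority < 2 or region = 'south' → P
order_id=53: priority < 2 or region = 'south' → P
order_id=54: priority < 2 or region = 'south' → P
order_id=55: priority < 2 or region = 'south' → P
order_id=56: priority < 3 or amount > 353 → G
order_id=57: priority < 3 or amount > 353 → G
order_id=58: priority < 2 or region = 'south' → P
order_id=59: priority < 3 or amount > 353 → G
order_id=60: priority < 2 or region = 'south' → P
order_id=61: ELSE → C

P, P, P, P, P, P, G, G, P, G, P, C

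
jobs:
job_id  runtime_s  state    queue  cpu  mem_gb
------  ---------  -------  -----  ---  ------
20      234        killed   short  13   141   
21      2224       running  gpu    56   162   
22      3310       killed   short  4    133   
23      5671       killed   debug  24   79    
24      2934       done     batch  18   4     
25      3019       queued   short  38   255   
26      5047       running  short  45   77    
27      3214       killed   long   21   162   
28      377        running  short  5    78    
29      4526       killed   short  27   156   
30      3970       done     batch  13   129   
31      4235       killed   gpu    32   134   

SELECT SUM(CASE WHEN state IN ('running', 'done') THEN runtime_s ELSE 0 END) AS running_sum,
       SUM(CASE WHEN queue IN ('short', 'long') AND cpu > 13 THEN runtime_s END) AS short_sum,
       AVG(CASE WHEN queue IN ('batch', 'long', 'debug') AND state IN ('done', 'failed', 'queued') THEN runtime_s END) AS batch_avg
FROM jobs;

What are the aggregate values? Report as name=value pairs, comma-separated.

running_sum=14552, short_sum=15806, batch_avg=3452

[running_sum: state IN ('running', 'done')]
job_id=20: ✗
job_id=21: ✓ → 2224
job_id=22: ✗
job_id=23: ✗
job_id=24: ✓ → 2934
job_id=25: ✗
job_id=26: ✓ → 5047
job_id=27: ✗
job_id=28: ✓ → 377
job_id=29: ✗
job_id=30: ✓ → 3970
job_id=31: ✗
running_sum = 2224 + 2934 + 5047 + 377 + 3970 = 14552
—
[short_sum: queue IN ('short', 'long') AND cpu > 13]
job_id=20: ✗
job_id=21: ✗
job_id=22: ✗
job_id=23: ✗
job_id=24: ✗
job_id=25: ✓ → 3019
job_id=26: ✓ → 5047
job_id=27: ✓ → 3214
job_id=28: ✗
job_id=29: ✓ → 4526
job_id=30: ✗
job_id=31: ✗
short_sum = 3019 + 5047 + 3214 + 4526 = 15806
—
[batch_avg: queue IN ('batch', 'long', 'debug') AND state IN ('done', 'failed', 'queued')]
job_id=20: ✗
job_id=21: ✗
job_id=22: ✗
job_id=23: ✗
job_id=24: ✓ → 2934
job_id=25: ✗
job_id=26: ✗
job_id=27: ✗
job_id=28: ✗
job_id=29: ✗
job_id=30: ✓ → 3970
job_id=31: ✗
batch_avg = (2934 + 3970) / 2 = 3452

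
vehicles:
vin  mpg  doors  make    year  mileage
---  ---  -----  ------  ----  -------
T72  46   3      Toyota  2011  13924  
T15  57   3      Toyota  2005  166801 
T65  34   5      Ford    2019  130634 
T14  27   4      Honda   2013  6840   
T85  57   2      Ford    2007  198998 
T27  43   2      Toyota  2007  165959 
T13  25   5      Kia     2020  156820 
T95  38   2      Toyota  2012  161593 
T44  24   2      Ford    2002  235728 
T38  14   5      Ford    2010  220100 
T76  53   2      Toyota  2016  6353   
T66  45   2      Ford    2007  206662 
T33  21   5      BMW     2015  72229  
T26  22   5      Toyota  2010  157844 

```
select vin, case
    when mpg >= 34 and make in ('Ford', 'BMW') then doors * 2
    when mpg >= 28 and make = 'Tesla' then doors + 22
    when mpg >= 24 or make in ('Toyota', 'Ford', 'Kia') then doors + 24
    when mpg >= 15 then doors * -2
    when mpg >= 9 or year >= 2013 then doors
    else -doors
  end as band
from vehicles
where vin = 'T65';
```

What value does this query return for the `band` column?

10

vin = T65: mpg=34, doors=5, make=Ford, year=2019, mileage=130634.
mpg >= 34 and make in ('Ford', 'BMW') → true → 10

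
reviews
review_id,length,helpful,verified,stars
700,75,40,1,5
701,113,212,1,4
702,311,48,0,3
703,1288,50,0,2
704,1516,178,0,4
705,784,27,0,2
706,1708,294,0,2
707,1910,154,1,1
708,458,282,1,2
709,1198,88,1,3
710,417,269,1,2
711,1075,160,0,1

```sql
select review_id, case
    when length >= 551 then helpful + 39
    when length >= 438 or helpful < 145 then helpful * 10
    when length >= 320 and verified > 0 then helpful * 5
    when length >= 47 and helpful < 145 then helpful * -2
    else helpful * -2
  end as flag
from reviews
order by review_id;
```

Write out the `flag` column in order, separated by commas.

400, -424, 480, 89, 217, 66, 333, 193, 2820, 127, 1345, 199

review_id=700: length >= 438 or helpful < 145 → 400
review_id=701: ELSE → -424
review_id=702: length >= 438 or helpful < 145 → 480
review_id=703: length >= 551 → 89
review_id=704: length >= 551 → 217
review_id=705: length >= 551 → 66
review_id=706: length >= 551 → 333
review_id=707: length >= 551 → 193
review_id=708: length >= 438 or helpful < 145 → 2820
review_id=709: length >= 551 → 127
review_id=710: length >= 320 and verified > 0 → 1345
review_id=711: length >= 551 → 199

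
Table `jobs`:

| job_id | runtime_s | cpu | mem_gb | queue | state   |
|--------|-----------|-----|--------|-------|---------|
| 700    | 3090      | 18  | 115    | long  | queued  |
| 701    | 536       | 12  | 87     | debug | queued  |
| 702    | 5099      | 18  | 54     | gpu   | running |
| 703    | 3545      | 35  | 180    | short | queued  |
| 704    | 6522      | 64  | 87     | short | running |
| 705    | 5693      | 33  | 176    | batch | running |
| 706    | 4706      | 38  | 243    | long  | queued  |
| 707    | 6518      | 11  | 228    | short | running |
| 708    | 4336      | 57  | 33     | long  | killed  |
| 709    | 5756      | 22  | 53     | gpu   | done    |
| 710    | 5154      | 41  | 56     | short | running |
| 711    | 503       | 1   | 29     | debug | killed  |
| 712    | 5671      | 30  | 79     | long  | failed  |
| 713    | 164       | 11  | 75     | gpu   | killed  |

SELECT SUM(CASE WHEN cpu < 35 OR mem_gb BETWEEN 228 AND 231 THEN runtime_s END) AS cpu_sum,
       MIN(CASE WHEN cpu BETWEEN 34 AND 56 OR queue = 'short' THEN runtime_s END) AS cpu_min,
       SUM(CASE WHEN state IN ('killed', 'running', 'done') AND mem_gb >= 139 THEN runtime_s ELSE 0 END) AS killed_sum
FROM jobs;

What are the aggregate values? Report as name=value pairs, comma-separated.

[cpu_sum: cpu < 35 OR mem_gb BETWEEN 228 AND 231]
job_id=700: ✓ → 3090
job_id=701: ✓ → 536
job_id=702: ✓ → 5099
job_id=703: ✗
job_id=704: ✗
job_id=705: ✓ → 5693
job_id=706: ✗
job_id=707: ✓ → 6518
job_id=708: ✗
job_id=709: ✓ → 5756
job_id=710: ✗
job_id=711: ✓ → 503
job_id=712: ✓ → 5671
job_id=713: ✓ → 164
cpu_sum = 3090 + 536 + 5099 + 5693 + 6518 + 5756 + 503 + 5671 + 164 = 33030
—
[cpu_min: cpu BETWEEN 34 AND 56 OR queue = 'short']
job_id=700: ✗
job_id=701: ✗
job_id=702: ✗
job_id=703: ✓ → 3545
job_id=704: ✓ → 6522
job_id=705: ✗
job_id=706: ✓ → 4706
job_id=707: ✓ → 6518
job_id=708: ✗
job_id=709: ✗
job_id=710: ✓ → 5154
job_id=711: ✗
job_id=712: ✗
job_id=713: ✗
cpu_min = MIN(3545, 6522, 4706, 6518, 5154) = 3545
—
[killed_sum: state IN ('killed', 'running', 'done') AND mem_gb >= 139]
job_id=700: ✗
job_id=701: ✗
job_id=702: ✗
job_id=703: ✗
job_id=704: ✗
job_id=705: ✓ → 5693
job_id=706: ✗
job_id=707: ✓ → 6518
job_id=708: ✗
job_id=709: ✗
job_id=710: ✗
job_id=711: ✗
job_id=712: ✗
job_id=713: ✗
killed_sum = 5693 + 6518 = 12211

cpu_sum=33030, cpu_min=3545, killed_sum=12211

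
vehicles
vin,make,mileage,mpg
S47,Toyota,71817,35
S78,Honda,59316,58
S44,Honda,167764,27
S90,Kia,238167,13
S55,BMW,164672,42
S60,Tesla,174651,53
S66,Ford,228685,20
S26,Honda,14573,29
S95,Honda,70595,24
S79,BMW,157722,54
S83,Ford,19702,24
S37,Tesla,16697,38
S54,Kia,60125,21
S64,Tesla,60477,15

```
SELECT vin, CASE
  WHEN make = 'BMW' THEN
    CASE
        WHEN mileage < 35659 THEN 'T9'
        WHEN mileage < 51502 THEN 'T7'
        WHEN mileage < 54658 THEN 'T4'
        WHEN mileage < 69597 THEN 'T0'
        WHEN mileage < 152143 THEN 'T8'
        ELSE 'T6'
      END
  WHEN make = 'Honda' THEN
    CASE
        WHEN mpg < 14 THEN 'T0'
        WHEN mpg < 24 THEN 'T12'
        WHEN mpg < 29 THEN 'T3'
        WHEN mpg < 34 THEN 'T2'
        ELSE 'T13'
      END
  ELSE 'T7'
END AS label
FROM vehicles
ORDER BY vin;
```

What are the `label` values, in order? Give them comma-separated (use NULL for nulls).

vin=S26: make='Honda' → inner[mpg < 34] → T2
vin=S37: make='Tesla' → outer ELSE → T7
vin=S44: make='Honda' → inner[mpg < 29] → T3
vin=S47: make='Toyota' → outer ELSE → T7
vin=S54: make='Kia' → outer ELSE → T7
vin=S55: make='BMW' → inner[ELSE] → T6
vin=S60: make='Tesla' → outer ELSE → T7
vin=S64: make='Tesla' → outer ELSE → T7
vin=S66: make='Ford' → outer ELSE → T7
vin=S78: make='Honda' → inner[ELSE] → T13
vin=S79: make='BMW' → inner[ELSE] → T6
vin=S83: make='Ford' → outer ELSE → T7
vin=S90: make='Kia' → outer ELSE → T7
vin=S95: make='Honda' → inner[mpg < 29] → T3

T2, T7, T3, T7, T7, T6, T7, T7, T7, T13, T6, T7, T7, T3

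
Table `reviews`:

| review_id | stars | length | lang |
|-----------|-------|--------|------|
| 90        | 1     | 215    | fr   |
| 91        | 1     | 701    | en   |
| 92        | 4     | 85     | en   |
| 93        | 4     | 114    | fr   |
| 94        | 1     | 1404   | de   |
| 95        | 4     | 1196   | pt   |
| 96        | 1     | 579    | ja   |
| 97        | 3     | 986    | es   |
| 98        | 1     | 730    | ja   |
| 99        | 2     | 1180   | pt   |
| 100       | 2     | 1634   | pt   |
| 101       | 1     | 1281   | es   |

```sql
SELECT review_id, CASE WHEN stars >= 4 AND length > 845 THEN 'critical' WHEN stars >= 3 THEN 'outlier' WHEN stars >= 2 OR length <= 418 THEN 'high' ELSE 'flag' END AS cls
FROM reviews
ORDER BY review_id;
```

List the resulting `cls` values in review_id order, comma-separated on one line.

review_id=90: stars >= 2 OR length <= 418 → high
review_id=91: ELSE → flag
review_id=92: stars >= 3 → outlier
review_id=93: stars >= 3 → outlier
review_id=94: ELSE → flag
review_id=95: stars >= 4 AND length > 845 → critical
review_id=96: ELSE → flag
review_id=97: stars >= 3 → outlier
review_id=98: ELSE → flag
review_id=99: stars >= 2 OR length <= 418 → high
review_id=100: stars >= 2 OR length <= 418 → high
review_id=101: ELSE → flag

high, flag, outlier, outlier, flag, critical, flag, outlier, flag, high, high, flag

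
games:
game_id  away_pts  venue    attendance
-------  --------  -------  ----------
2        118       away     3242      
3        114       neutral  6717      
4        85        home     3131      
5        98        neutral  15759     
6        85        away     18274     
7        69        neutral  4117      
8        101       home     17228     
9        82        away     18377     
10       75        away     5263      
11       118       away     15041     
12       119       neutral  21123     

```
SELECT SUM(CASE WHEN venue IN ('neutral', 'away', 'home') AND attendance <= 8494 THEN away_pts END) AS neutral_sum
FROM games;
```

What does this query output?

461

game_id=2: ✓ → 118
game_id=3: ✓ → 114
game_id=4: ✓ → 85
game_id=5: ✗
game_id=6: ✗
game_id=7: ✓ → 69
game_id=8: ✗
game_id=9: ✗
game_id=10: ✓ → 75
game_id=11: ✗
game_id=12: ✗
neutral_sum = 118 + 114 + 85 + 69 + 75 = 461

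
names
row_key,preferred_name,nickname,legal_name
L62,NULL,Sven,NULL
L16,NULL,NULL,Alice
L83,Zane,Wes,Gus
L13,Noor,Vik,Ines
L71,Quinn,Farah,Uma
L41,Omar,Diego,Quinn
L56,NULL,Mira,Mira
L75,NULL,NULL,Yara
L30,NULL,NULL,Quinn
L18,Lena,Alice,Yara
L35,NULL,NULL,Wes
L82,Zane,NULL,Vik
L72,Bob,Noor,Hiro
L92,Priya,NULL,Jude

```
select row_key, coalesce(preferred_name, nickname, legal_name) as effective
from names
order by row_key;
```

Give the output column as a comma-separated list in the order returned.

row_key=L13: preferred_name=Noor → Noor
row_key=L16: preferred_name=NULL, nickname=NULL, legal_name=Alice → Alice
row_key=L18: preferred_name=Lena → Lena
row_key=L30: preferred_name=NULL, nickname=NULL, legal_name=Quinn → Quinn
row_key=L35: preferred_name=NULL, nickname=NULL, legal_name=Wes → Wes
row_key=L41: preferred_name=Omar → Omar
row_key=L56: preferred_name=NULL, nickname=Mira → Mira
row_key=L62: preferred_name=NULL, nickname=Sven → Sven
row_key=L71: preferred_name=Quinn → Quinn
row_key=L72: preferred_name=Bob → Bob
row_key=L75: preferred_name=NULL, nickname=NULL, legal_name=Yara → Yara
row_key=L82: preferred_name=Zane → Zane
row_key=L83: preferred_name=Zane → Zane
row_key=L92: preferred_name=Priya → Priya

Noor, Alice, Lena, Quinn, Wes, Omar, Mira, Sven, Quinn, Bob, Yara, Zane, Zane, Priya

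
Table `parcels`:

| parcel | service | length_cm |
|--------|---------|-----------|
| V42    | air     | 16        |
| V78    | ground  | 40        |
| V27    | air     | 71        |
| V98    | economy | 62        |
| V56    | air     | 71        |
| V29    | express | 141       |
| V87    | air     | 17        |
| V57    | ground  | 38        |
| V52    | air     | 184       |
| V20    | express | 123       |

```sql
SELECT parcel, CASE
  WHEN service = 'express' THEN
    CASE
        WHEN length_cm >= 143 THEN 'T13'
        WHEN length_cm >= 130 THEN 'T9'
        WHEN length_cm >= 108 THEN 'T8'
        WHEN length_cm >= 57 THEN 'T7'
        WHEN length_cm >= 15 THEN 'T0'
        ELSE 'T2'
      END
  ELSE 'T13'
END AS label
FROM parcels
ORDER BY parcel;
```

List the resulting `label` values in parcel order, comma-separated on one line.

T8, T13, T9, T13, T13, T13, T13, T13, T13, T13

parcel=V20: service='express' → inner[length_cm >= 108] → T8
parcel=V27: service='air' → outer ELSE → T13
parcel=V29: service='express' → inner[length_cm >= 130] → T9
parcel=V42: service='air' → outer ELSE → T13
parcel=V52: service='air' → outer ELSE → T13
parcel=V56: service='air' → outer ELSE → T13
parcel=V57: service='ground' → outer ELSE → T13
parcel=V78: service='ground' → outer ELSE → T13
parcel=V87: service='air' → outer ELSE → T13
parcel=V98: service='economy' → outer ELSE → T13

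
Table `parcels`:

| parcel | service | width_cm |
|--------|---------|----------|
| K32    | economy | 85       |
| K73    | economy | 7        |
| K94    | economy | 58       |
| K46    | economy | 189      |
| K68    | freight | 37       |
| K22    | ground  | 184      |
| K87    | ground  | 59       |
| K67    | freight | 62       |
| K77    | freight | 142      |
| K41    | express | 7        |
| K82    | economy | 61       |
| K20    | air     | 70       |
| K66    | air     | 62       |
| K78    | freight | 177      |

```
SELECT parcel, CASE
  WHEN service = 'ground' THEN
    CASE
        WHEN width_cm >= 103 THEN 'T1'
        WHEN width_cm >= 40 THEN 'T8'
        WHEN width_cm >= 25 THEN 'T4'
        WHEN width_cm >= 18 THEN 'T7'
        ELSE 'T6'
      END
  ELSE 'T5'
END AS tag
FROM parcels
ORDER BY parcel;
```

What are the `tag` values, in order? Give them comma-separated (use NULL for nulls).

T5, T1, T5, T5, T5, T5, T5, T5, T5, T5, T5, T5, T8, T5

parcel=K20: service='air' → outer ELSE → T5
parcel=K22: service='ground' → inner[width_cm >= 103] → T1
parcel=K32: service='economy' → outer ELSE → T5
parcel=K41: service='express' → outer ELSE → T5
parcel=K46: service='economy' → outer ELSE → T5
parcel=K66: service='air' → outer ELSE → T5
parcel=K67: service='freight' → outer ELSE → T5
parcel=K68: service='freight' → outer ELSE → T5
parcel=K73: service='economy' → outer ELSE → T5
parcel=K77: service='freight' → outer ELSE → T5
parcel=K78: service='freight' → outer ELSE → T5
parcel=K82: service='economy' → outer ELSE → T5
parcel=K87: service='ground' → inner[width_cm >= 40] → T8
parcel=K94: service='economy' → outer ELSE → T5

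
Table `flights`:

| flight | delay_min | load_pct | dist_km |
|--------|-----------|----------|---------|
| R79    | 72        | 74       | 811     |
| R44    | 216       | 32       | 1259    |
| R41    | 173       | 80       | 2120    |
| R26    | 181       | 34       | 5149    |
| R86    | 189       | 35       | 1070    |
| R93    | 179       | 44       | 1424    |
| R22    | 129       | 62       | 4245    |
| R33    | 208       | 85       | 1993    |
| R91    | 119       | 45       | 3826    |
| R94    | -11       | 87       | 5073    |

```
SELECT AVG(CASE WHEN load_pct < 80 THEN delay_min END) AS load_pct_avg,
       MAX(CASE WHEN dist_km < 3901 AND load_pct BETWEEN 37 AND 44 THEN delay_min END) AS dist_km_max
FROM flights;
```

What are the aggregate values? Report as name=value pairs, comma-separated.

load_pct_avg=155, dist_km_max=179

[load_pct_avg: load_pct < 80]
flight=R79: ✓ → 72
flight=R44: ✓ → 216
flight=R41: ✗
flight=R26: ✓ → 181
flight=R86: ✓ → 189
flight=R93: ✓ → 179
flight=R22: ✓ → 129
flight=R33: ✗
flight=R91: ✓ → 119
flight=R94: ✗
load_pct_avg = (72 + 216 + 181 + 189 + 179 + 129 + 119) / 7 = 155
—
[dist_km_max: dist_km < 3901 AND load_pct BETWEEN 37 AND 44]
flight=R79: ✗
flight=R44: ✗
flight=R41: ✗
flight=R26: ✗
flight=R86: ✗
flight=R93: ✓ → 179
flight=R22: ✗
flight=R33: ✗
flight=R91: ✗
flight=R94: ✗
dist_km_max = MAX(179) = 179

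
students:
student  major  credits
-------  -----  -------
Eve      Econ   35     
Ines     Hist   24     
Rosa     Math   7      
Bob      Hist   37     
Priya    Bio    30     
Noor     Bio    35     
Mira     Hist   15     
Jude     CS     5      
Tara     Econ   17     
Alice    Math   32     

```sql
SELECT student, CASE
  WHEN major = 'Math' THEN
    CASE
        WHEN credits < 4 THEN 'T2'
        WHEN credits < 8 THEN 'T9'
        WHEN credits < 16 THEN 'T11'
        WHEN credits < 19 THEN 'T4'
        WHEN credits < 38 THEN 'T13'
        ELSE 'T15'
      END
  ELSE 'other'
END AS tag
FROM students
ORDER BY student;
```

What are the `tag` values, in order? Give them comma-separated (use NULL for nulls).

T13, other, other, other, other, other, other, other, T9, other

student=Alice: major='Math' → inner[credits < 38] → T13
student=Bob: major='Hist' → outer ELSE → other
student=Eve: major='Econ' → outer ELSE → other
student=Ines: major='Hist' → outer ELSE → other
student=Jude: major='CS' → outer ELSE → other
student=Mira: major='Hist' → outer ELSE → other
student=Noor: major='Bio' → outer ELSE → other
student=Priya: major='Bio' → outer ELSE → other
student=Rosa: major='Math' → inner[credits < 8] → T9
student=Tara: major='Econ' → outer ELSE → other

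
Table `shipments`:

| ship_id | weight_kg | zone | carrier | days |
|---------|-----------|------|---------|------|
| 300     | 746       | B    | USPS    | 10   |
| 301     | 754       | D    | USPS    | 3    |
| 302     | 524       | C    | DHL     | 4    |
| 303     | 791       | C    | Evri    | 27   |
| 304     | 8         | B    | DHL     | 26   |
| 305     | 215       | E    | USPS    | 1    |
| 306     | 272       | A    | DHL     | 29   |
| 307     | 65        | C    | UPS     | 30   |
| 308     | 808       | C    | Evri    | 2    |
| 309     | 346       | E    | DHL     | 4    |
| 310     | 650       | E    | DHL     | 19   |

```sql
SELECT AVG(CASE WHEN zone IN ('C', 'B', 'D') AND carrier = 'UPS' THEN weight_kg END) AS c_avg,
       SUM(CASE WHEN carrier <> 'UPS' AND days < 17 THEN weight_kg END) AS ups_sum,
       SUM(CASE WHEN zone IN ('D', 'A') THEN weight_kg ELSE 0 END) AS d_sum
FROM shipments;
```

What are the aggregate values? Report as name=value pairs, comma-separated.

c_avg=65, ups_sum=3393, d_sum=1026

[c_avg: zone IN ('C', 'B', 'D') AND carrier = 'UPS']
ship_id=300: ✗
ship_id=301: ✗
ship_id=302: ✗
ship_id=303: ✗
ship_id=304: ✗
ship_id=305: ✗
ship_id=306: ✗
ship_id=307: ✓ → 65
ship_id=308: ✗
ship_id=309: ✗
ship_id=310: ✗
c_avg = 65
—
[ups_sum: carrier <> 'UPS' AND days < 17]
ship_id=300: ✓ → 746
ship_id=301: ✓ → 754
ship_id=302: ✓ → 524
ship_id=303: ✗
ship_id=304: ✗
ship_id=305: ✓ → 215
ship_id=306: ✗
ship_id=307: ✗
ship_id=308: ✓ → 808
ship_id=309: ✓ → 346
ship_id=310: ✗
ups_sum = 746 + 754 + 524 + 215 + 808 + 346 = 3393
—
[d_sum: zone IN ('D', 'A')]
ship_id=300: ✗
ship_id=301: ✓ → 754
ship_id=302: ✗
ship_id=303: ✗
ship_id=304: ✗
ship_id=305: ✗
ship_id=306: ✓ → 272
ship_id=307: ✗
ship_id=308: ✗
ship_id=309: ✗
ship_id=310: ✗
d_sum = 754 + 272 = 1026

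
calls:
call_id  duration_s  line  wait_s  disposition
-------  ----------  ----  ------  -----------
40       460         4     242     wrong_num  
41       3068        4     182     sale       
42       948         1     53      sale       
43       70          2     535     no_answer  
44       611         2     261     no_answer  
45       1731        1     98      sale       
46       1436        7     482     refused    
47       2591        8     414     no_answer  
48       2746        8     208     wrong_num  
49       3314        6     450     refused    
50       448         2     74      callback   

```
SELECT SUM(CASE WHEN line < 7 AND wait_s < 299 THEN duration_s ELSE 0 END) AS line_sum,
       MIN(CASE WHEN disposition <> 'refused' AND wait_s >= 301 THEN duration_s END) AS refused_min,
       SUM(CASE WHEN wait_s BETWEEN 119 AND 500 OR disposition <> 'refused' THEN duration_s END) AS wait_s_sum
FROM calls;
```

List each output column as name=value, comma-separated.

line_sum=7266, refused_min=70, wait_s_sum=17423

[line_sum: line < 7 AND wait_s < 299]
call_id=40: ✓ → 460
call_id=41: ✓ → 3068
call_id=42: ✓ → 948
call_id=43: ✗
call_id=44: ✓ → 611
call_id=45: ✓ → 1731
call_id=46: ✗
call_id=47: ✗
call_id=48: ✗
call_id=49: ✗
call_id=50: ✓ → 448
line_sum = 460 + 3068 + 948 + 611 + 1731 + 448 = 7266
—
[refused_min: disposition <> 'refused' AND wait_s >= 301]
call_id=40: ✗
call_id=41: ✗
call_id=42: ✗
call_id=43: ✓ → 70
call_id=44: ✗
call_id=45: ✗
call_id=46: ✗
call_id=47: ✓ → 2591
call_id=48: ✗
call_id=49: ✗
call_id=50: ✗
refused_min = MIN(70, 2591) = 70
—
[wait_s_sum: wait_s BETWEEN 119 AND 500 OR disposition <> 'refused']
call_id=40: ✓ → 460
call_id=41: ✓ → 3068
call_id=42: ✓ → 948
call_id=43: ✓ → 70
call_id=44: ✓ → 611
call_id=45: ✓ → 1731
call_id=46: ✓ → 1436
call_id=47: ✓ → 2591
call_id=48: ✓ → 2746
call_id=49: ✓ → 3314
call_id=50: ✓ → 448
wait_s_sum = 460 + 3068 + 948 + 70 + 611 + 1731 + 1436 + 2591 + 2746 + 3314 + 448 = 17423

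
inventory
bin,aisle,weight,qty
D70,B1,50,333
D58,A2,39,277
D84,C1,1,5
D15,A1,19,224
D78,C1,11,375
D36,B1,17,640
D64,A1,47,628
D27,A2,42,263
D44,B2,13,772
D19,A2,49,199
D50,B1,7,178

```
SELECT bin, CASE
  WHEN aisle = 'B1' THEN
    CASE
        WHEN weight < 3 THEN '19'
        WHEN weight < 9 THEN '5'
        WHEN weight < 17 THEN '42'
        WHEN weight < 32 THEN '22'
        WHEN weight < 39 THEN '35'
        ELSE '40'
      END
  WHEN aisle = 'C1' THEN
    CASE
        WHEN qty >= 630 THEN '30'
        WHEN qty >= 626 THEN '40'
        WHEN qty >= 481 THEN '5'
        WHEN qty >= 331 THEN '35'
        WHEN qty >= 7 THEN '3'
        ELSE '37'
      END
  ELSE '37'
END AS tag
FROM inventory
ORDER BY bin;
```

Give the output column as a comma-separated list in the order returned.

bin=D15: aisle='A1' → outer ELSE → 37
bin=D19: aisle='A2' → outer ELSE → 37
bin=D27: aisle='A2' → outer ELSE → 37
bin=D36: aisle='B1' → inner[weight < 32] → 22
bin=D44: aisle='B2' → outer ELSE → 37
bin=D50: aisle='B1' → inner[weight < 9] → 5
bin=D58: aisle='A2' → outer ELSE → 37
bin=D64: aisle='A1' → outer ELSE → 37
bin=D70: aisle='B1' → inner[ELSE] → 40
bin=D78: aisle='C1' → inner[qty >= 331] → 35
bin=D84: aisle='C1' → inner[ELSE] → 37

37, 37, 37, 22, 37, 5, 37, 37, 40, 35, 37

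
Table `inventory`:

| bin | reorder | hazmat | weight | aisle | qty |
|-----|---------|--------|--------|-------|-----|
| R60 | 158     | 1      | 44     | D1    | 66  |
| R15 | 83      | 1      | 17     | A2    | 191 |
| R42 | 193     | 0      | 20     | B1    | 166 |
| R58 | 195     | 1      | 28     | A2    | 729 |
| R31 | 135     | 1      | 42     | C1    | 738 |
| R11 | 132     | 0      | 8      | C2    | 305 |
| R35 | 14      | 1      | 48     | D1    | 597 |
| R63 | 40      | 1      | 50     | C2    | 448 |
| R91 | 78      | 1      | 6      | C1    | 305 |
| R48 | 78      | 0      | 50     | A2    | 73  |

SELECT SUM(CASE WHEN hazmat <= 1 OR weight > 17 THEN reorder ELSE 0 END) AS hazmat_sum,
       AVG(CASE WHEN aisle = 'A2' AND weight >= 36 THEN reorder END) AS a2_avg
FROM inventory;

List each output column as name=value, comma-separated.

[hazmat_sum: hazmat <= 1 OR weight > 17]
bin=R60: ✓ → 158
bin=R15: ✓ → 83
bin=R42: ✓ → 193
bin=R58: ✓ → 195
bin=R31: ✓ → 135
bin=R11: ✓ → 132
bin=R35: ✓ → 14
bin=R63: ✓ → 40
bin=R91: ✓ → 78
bin=R48: ✓ → 78
hazmat_sum = 158 + 83 + 193 + 195 + 135 + 132 + 14 + 40 + 78 + 78 = 1106
—
[a2_avg: aisle = 'A2' AND weight >= 36]
bin=R60: ✗
bin=R15: ✗
bin=R42: ✗
bin=R58: ✗
bin=R31: ✗
bin=R11: ✗
bin=R35: ✗
bin=R63: ✗
bin=R91: ✗
bin=R48: ✓ → 78
a2_avg = 78

hazmat_sum=1106, a2_avg=78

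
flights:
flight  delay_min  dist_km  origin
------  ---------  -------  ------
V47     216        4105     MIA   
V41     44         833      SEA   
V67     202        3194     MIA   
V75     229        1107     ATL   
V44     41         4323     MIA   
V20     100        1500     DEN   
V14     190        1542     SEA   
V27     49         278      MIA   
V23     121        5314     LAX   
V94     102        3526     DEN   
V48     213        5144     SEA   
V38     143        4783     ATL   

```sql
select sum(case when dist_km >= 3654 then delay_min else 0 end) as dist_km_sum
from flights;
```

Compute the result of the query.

734

flight=V47: ✓ → 216
flight=V41: ✗
flight=V67: ✗
flight=V75: ✗
flight=V44: ✓ → 41
flight=V20: ✗
flight=V14: ✗
flight=V27: ✗
flight=V23: ✓ → 121
flight=V94: ✗
flight=V48: ✓ → 213
flight=V38: ✓ → 143
dist_km_sum = 216 + 41 + 121 + 213 + 143 = 734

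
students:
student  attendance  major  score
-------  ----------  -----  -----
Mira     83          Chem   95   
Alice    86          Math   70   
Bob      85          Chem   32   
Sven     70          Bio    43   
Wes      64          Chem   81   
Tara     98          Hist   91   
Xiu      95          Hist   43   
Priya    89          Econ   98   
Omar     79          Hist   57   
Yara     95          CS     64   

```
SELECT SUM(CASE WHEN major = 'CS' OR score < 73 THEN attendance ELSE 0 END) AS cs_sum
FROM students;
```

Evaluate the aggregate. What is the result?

student=Mira: ✗
student=Alice: ✓ → 86
student=Bob: ✓ → 85
student=Sven: ✓ → 70
student=Wes: ✗
student=Tara: ✗
student=Xiu: ✓ → 95
student=Priya: ✗
student=Omar: ✓ → 79
student=Yara: ✓ → 95
cs_sum = 86 + 85 + 70 + 95 + 79 + 95 = 510

510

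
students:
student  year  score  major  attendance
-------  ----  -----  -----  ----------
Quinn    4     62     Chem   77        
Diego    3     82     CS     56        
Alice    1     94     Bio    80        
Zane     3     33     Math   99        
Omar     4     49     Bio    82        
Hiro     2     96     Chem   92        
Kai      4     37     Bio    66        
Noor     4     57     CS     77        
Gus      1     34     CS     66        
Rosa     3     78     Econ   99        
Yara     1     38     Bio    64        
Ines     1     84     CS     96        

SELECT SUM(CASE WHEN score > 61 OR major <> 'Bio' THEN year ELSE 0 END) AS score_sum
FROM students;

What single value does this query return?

22

student=Quinn: ✓ → 4
student=Diego: ✓ → 3
student=Alice: ✓ → 1
student=Zane: ✓ → 3
student=Omar: ✗
student=Hiro: ✓ → 2
student=Kai: ✗
student=Noor: ✓ → 4
student=Gus: ✓ → 1
student=Rosa: ✓ → 3
student=Yara: ✗
student=Ines: ✓ → 1
score_sum = 4 + 3 + 1 + 3 + 2 + 4 + 1 + 3 + 1 = 22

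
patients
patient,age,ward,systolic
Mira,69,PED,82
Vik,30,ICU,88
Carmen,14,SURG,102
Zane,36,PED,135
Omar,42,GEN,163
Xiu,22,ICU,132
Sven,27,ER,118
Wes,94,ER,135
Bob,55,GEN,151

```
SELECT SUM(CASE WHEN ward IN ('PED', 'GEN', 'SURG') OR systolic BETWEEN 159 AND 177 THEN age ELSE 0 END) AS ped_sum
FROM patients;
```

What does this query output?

patient=Mira: ✓ → 69
patient=Vik: ✗
patient=Carmen: ✓ → 14
patient=Zane: ✓ → 36
patient=Omar: ✓ → 42
patient=Xiu: ✗
patient=Sven: ✗
patient=Wes: ✗
patient=Bob: ✓ → 55
ped_sum = 69 + 14 + 36 + 42 + 55 = 216

216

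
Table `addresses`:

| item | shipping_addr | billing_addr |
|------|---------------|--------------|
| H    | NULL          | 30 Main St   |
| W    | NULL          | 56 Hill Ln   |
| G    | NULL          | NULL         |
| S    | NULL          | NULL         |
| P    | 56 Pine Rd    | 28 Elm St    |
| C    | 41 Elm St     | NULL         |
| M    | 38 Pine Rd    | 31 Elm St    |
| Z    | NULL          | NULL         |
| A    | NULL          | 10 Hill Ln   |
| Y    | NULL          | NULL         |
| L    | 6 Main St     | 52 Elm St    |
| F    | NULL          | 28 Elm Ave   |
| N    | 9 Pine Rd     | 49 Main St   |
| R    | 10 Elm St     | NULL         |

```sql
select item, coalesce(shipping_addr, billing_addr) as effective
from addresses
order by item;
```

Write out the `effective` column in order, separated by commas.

item=A: shipping_addr=NULL, billing_addr=10 Hill Ln → 10 Hill Ln
item=C: shipping_addr=41 Elm St → 41 Elm St
item=F: shipping_addr=NULL, billing_addr=28 Elm Ave → 28 Elm Ave
item=G: shipping_addr=NULL, billing_addr=NULL (all NULL) → NULL
item=H: shipping_addr=NULL, billing_addr=30 Main St → 30 Main St
item=L: shipping_addr=6 Main St → 6 Main St
item=M: shipping_addr=38 Pine Rd → 38 Pine Rd
item=N: shipping_addr=9 Pine Rd → 9 Pine Rd
item=P: shipping_addr=56 Pine Rd → 56 Pine Rd
item=R: shipping_addr=10 Elm St → 10 Elm St
item=S: shipping_addr=NULL, billing_addr=NULL (all NULL) → NULL
item=W: shipping_addr=NULL, billing_addr=56 Hill Ln → 56 Hill Ln
item=Y: shipping_addr=NULL, billing_addr=NULL (all NULL) → NULL
item=Z: shipping_addr=NULL, billing_addr=NULL (all NULL) → NULL

10 Hill Ln, 41 Elm St, 28 Elm Ave, NULL, 30 Main St, 6 Main St, 38 Pine Rd, 9 Pine Rd, 56 Pine Rd, 10 Elm St, NULL, 56 Hill Ln, NULL, NULL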